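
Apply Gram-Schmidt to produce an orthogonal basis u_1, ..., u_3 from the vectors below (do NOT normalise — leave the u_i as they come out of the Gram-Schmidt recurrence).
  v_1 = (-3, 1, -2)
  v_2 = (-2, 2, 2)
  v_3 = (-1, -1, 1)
Orthogonal basis:
  u_1 = (-3, 1, -2)
  u_2 = (-8/7, 12/7, 18/7)
  u_3 = (-15/19, -25/19, 10/19)

Apply the Gram-Schmidt recurrence
  u_1 = v_1
  u_i = v_i − Σ_{j<i} ((v_i · u_j) / (u_j · u_j)) · u_j.

Step by step this gives:
  u_1 = (-3, 1, -2)
  u_2 = (-8/7, 12/7, 18/7)
  u_3 = (-15/19, -25/19, 10/19)

Orthogonality check:
  u_2 · u_1 = 0 (should be 0)
  u_3 · u_1 = 0 (should be 0)
  u_3 · u_2 = 0 (should be 0)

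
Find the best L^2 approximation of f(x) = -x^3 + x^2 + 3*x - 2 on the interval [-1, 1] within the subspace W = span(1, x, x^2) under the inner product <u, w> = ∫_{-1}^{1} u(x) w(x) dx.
g(x) = x^2 + 12*x/5 - 2

The best approximation g ∈ W is the orthogonal projection of f onto W. Writing g = a_0 + a_1 x + a_2 x^2, the coefficients solve the normal equations G · a = b where
  G_{ij} = <φ_i, φ_j> and b_i = <f, φ_i>, with φ_0 = 1, φ_1 = x, φ_2 = x^2.
G =
  [2, 0, 2/3]
  [0, 2/3, 0]
  [2/3, 0, 2/5],
b = (-10/3, 8/5, -14/15).
Solving gives a_0 = -2, a_1 = 12/5, a_2 = 1, so
  g(x) = x^2 + 12*x/5 - 2.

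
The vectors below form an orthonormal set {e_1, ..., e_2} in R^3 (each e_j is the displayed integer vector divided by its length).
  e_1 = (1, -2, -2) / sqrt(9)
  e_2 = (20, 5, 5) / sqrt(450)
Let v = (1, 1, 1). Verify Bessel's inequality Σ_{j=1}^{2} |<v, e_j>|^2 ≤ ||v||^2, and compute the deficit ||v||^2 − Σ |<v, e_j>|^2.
Σ |<v, e_j>|^2 = 3; ||v||^2 = 3; deficit = 0

Write each e_j = u_j / sqrt(<u_j, u_j>) where u_j is the displayed integer vector. Then <v, e_j> = <v, u_j> / sqrt(<u_j, u_j>), so |<v, e_j>|^2 = <v, u_j>^2 / <u_j, u_j>.
Coefficients: <v, e_1> = -3/sqrt(9), <v, e_2> = 30/sqrt(450).
Square and sum: Σ |<v, e_j>|^2 = 3.
Compute ||v||^2 = v·v = 3.
Deficit = 3 − 3 = 0 ≥ 0, confirming Bessel's inequality. (The deficit equals ||v − Σ <v,e_j> e_j||^2, the squared distance from v to span{e_j}.)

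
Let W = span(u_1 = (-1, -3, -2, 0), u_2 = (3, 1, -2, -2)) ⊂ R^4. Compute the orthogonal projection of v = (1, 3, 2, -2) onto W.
proj_W(v) = (51/31, 97/31, 46/31, -14/31)

Set up U = [u_1 | ... | u_2] ∈ R^(4×2). The projector onto W = col(U) is P = U (U^T U)^(-1) U^T.
Compute U^T U =
  [14, -2]
  [-2, 18],
and U^T v = (-14, 6).
Solve U^T U · c = U^T v for the coefficients: c = (-30/31, 7/31). The projection is proj_W(v) = U c.
Check: (v - proj_W(v)) · u_1 = 0  (should be 0).
Check: (v - proj_W(v)) · u_2 = 0  (should be 0).
Result: proj_W(v) = (51/31, 97/31, 46/31, -14/31).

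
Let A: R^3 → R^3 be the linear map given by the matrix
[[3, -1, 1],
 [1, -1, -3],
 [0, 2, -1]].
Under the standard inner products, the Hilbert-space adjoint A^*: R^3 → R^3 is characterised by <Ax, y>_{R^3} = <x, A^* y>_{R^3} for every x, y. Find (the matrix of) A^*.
A^* = A^T =
[[3, 1, 0],
 [-1, -1, 2],
 [1, -3, -1]]

For real matrices with standard dot products, the defining identity <Ax, y> = <x, A^* y> gives (Ax)^T y = x^T (A^*) y, i.e. x^T A^T y = x^T (A^*) y. Since this holds for all x, y, we must have A^* = A^T. Therefore
A^* =
[[3, 1, 0],
 [-1, -1, 2],
 [1, -3, -1]].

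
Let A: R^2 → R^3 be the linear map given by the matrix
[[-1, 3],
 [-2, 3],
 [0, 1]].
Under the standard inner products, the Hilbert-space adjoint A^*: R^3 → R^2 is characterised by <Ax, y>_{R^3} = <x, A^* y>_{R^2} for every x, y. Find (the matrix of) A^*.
A^* = A^T =
[[-1, -2, 0],
 [3, 3, 1]]

For real matrices with standard dot products, the defining identity <Ax, y> = <x, A^* y> gives (Ax)^T y = x^T (A^*) y, i.e. x^T A^T y = x^T (A^*) y. Since this holds for all x, y, we must have A^* = A^T. Therefore
A^* =
[[-1, -2, 0],
 [3, 3, 1]].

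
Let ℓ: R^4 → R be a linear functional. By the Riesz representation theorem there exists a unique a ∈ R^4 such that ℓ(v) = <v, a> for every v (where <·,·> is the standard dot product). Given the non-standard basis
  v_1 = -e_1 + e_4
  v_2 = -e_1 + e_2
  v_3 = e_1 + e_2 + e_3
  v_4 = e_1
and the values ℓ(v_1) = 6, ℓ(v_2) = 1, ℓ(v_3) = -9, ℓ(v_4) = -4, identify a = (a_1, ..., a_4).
a = (-4, -3, -2, 2)

Write a = (a_1, ..., a_4) in the standard basis. For each basis vector v_i, ℓ(v_i) = <v_i, a> is a linear equation in the a_j's. Collect the n equations into a matrix system V a = ℓ, where row i of V is v_i (expressed in the standard basis). Since V is invertible (lower-triangular with 1s on the diagonal, up to permutation), solve by back-substitution:
  V =
[[-1, 0, 0, 1],
 [-1, 1, 0, 0],
 [1, 1, 1, 0],
 [1, 0, 0, 0]]
  V a = (6, 1, -9, -4)
Solving gives a = (-4, -3, -2, 2).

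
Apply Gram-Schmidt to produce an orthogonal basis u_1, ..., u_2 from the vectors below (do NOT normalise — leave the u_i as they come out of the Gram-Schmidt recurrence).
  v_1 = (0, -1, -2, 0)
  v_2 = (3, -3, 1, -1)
Orthogonal basis:
  u_1 = (0, -1, -2, 0)
  u_2 = (3, -14/5, 7/5, -1)

Apply the Gram-Schmidt recurrence
  u_1 = v_1
  u_i = v_i − Σ_{j<i} ((v_i · u_j) / (u_j · u_j)) · u_j.

Step by step this gives:
  u_1 = (0, -1, -2, 0)
  u_2 = (3, -14/5, 7/5, -1)

Orthogonality check:
  u_2 · u_1 = 0 (should be 0)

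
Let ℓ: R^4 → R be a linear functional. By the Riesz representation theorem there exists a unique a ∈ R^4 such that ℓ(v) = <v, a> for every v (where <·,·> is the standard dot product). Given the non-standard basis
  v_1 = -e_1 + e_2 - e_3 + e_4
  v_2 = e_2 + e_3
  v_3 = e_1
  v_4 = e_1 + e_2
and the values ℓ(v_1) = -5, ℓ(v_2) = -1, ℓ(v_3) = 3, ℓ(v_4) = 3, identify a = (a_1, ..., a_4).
a = (3, 0, -1, -3)

Write a = (a_1, ..., a_4) in the standard basis. For each basis vector v_i, ℓ(v_i) = <v_i, a> is a linear equation in the a_j's. Collect the n equations into a matrix system V a = ℓ, where row i of V is v_i (expressed in the standard basis). Since V is invertible (lower-triangular with 1s on the diagonal, up to permutation), solve by back-substitution:
  V =
[[-1, 1, -1, 1],
 [0, 1, 1, 0],
 [1, 0, 0, 0],
 [1, 1, 0, 0]]
  V a = (-5, -1, 3, 3)
Solving gives a = (3, 0, -1, -3).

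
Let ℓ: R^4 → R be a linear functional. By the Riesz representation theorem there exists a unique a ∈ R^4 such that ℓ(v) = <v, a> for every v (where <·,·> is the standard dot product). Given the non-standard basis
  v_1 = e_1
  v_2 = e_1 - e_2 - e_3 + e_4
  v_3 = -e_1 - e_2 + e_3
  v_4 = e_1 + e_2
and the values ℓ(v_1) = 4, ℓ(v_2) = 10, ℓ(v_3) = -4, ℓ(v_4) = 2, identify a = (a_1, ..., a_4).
a = (4, -2, -2, 2)

Write a = (a_1, ..., a_4) in the standard basis. For each basis vector v_i, ℓ(v_i) = <v_i, a> is a linear equation in the a_j's. Collect the n equations into a matrix system V a = ℓ, where row i of V is v_i (expressed in the standard basis). Since V is invertible (lower-triangular with 1s on the diagonal, up to permutation), solve by back-substitution:
  V =
[[1, 0, 0, 0],
 [1, -1, -1, 1],
 [-1, -1, 1, 0],
 [1, 1, 0, 0]]
  V a = (4, 10, -4, 2)
Solving gives a = (4, -2, -2, 2).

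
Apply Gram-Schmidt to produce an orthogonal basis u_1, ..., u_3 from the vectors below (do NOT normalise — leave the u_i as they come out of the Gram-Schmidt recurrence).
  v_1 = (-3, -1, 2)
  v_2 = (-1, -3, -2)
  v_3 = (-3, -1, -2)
Orthogonal basis:
  u_1 = (-3, -1, 2)
  u_2 = (-4/7, -20/7, -16/7)
  u_3 = (-4/3, 4/3, -4/3)

Apply the Gram-Schmidt recurrence
  u_1 = v_1
  u_i = v_i − Σ_{j<i} ((v_i · u_j) / (u_j · u_j)) · u_j.

Step by step this gives:
  u_1 = (-3, -1, 2)
  u_2 = (-4/7, -20/7, -16/7)
  u_3 = (-4/3, 4/3, -4/3)

Orthogonality check:
  u_2 · u_1 = 0 (should be 0)
  u_3 · u_1 = 0 (should be 0)
  u_3 · u_2 = 0 (should be 0)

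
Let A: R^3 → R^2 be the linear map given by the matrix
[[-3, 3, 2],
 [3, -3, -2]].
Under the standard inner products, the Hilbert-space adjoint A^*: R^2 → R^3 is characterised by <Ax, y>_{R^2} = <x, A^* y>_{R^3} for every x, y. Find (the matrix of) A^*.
A^* = A^T =
[[-3, 3],
 [3, -3],
 [2, -2]]

For real matrices with standard dot products, the defining identity <Ax, y> = <x, A^* y> gives (Ax)^T y = x^T (A^*) y, i.e. x^T A^T y = x^T (A^*) y. Since this holds for all x, y, we must have A^* = A^T. Therefore
A^* =
[[-3, 3],
 [3, -3],
 [2, -2]].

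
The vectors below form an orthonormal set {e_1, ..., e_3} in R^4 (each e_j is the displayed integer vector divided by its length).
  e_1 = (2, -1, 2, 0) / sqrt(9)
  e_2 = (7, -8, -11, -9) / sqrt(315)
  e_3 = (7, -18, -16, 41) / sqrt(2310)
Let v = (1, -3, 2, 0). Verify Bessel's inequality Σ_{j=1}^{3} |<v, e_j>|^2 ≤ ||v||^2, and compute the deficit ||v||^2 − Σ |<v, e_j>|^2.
Σ |<v, e_j>|^2 = 635/66; ||v||^2 = 14; deficit = 289/66

Write each e_j = u_j / sqrt(<u_j, u_j>) where u_j is the displayed integer vector. Then <v, e_j> = <v, u_j> / sqrt(<u_j, u_j>), so |<v, e_j>|^2 = <v, u_j>^2 / <u_j, u_j>.
Coefficients: <v, e_1> = 9/sqrt(9), <v, e_2> = 9/sqrt(315), <v, e_3> = 29/sqrt(2310).
Square and sum: Σ |<v, e_j>|^2 = 635/66.
Compute ||v||^2 = v·v = 14.
Deficit = 14 − 635/66 = 289/66 ≥ 0, confirming Bessel's inequality. (The deficit equals ||v − Σ <v,e_j> e_j||^2, the squared distance from v to span{e_j}.)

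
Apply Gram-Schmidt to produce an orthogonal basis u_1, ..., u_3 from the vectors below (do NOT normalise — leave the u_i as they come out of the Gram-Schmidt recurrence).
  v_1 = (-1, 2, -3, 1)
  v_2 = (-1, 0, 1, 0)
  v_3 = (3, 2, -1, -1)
Orthogonal basis:
  u_1 = (-1, 2, -3, 1)
  u_2 = (-17/15, 4/15, 3/5, 2/15)
  u_3 = (11/13, 28/13, 11/13, -12/13)

Apply the Gram-Schmidt recurrence
  u_1 = v_1
  u_i = v_i − Σ_{j<i} ((v_i · u_j) / (u_j · u_j)) · u_j.

Step by step this gives:
  u_1 = (-1, 2, -3, 1)
  u_2 = (-17/15, 4/15, 3/5, 2/15)
  u_3 = (11/13, 28/13, 11/13, -12/13)

Orthogonality check:
  u_2 · u_1 = 0 (should be 0)
  u_3 · u_1 = 0 (should be 0)
  u_3 · u_2 = 0 (should be 0)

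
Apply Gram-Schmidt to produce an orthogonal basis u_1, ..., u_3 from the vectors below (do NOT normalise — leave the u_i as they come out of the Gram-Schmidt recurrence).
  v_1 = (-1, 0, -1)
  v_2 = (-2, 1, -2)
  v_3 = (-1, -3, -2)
Orthogonal basis:
  u_1 = (-1, 0, -1)
  u_2 = (0, 1, 0)
  u_3 = (1/2, 0, -1/2)

Apply the Gram-Schmidt recurrence
  u_1 = v_1
  u_i = v_i − Σ_{j<i} ((v_i · u_j) / (u_j · u_j)) · u_j.

Step by step this gives:
  u_1 = (-1, 0, -1)
  u_2 = (0, 1, 0)
  u_3 = (1/2, 0, -1/2)

Orthogonality check:
  u_2 · u_1 = 0 (should be 0)
  u_3 · u_1 = 0 (should be 0)
  u_3 · u_2 = 0 (should be 0)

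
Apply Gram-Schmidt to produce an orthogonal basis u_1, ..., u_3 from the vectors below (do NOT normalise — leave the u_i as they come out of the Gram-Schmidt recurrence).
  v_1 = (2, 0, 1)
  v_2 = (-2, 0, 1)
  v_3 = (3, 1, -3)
Orthogonal basis:
  u_1 = (2, 0, 1)
  u_2 = (-4/5, 0, 8/5)
  u_3 = (0, 1, 0)

Apply the Gram-Schmidt recurrence
  u_1 = v_1
  u_i = v_i − Σ_{j<i} ((v_i · u_j) / (u_j · u_j)) · u_j.

Step by step this gives:
  u_1 = (2, 0, 1)
  u_2 = (-4/5, 0, 8/5)
  u_3 = (0, 1, 0)

Orthogonality check:
  u_2 · u_1 = 0 (should be 0)
  u_3 · u_1 = 0 (should be 0)
  u_3 · u_2 = 0 (should be 0)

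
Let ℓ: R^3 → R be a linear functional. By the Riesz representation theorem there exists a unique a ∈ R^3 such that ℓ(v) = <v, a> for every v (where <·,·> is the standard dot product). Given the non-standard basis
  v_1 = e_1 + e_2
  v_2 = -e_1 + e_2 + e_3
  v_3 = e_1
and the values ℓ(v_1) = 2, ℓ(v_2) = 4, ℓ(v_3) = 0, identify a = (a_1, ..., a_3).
a = (0, 2, 2)

Write a = (a_1, ..., a_3) in the standard basis. For each basis vector v_i, ℓ(v_i) = <v_i, a> is a linear equation in the a_j's. Collect the n equations into a matrix system V a = ℓ, where row i of V is v_i (expressed in the standard basis). Since V is invertible (lower-triangular with 1s on the diagonal, up to permutation), solve by back-substitution:
  V =
[[1, 1, 0],
 [-1, 1, 1],
 [1, 0, 0]]
  V a = (2, 4, 0)
Solving gives a = (0, 2, 2).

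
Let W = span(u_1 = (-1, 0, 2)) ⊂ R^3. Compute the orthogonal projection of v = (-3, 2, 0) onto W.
proj_W(v) = (-3/5, 0, 6/5)

Set up U = [u_1 | ... | u_1] ∈ R^(3×1). The projector onto W = col(U) is P = U (U^T U)^(-1) U^T.
Compute U^T U =
  [5],
and U^T v = (3).
Solve U^T U · c = U^T v for the coefficients: c = (3/5). The projection is proj_W(v) = U c.
Check: (v - proj_W(v)) · u_1 = 0  (should be 0).
Result: proj_W(v) = (-3/5, 0, 6/5).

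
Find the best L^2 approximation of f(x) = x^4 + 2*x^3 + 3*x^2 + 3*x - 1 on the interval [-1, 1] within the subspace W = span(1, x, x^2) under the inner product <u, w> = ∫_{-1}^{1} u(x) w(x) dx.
g(x) = 27*x^2/7 + 21*x/5 - 38/35

The best approximation g ∈ W is the orthogonal projection of f onto W. Writing g = a_0 + a_1 x + a_2 x^2, the coefficients solve the normal equations G · a = b where
  G_{ij} = <φ_i, φ_j> and b_i = <f, φ_i>, with φ_0 = 1, φ_1 = x, φ_2 = x^2.
G =
  [2, 0, 2/3]
  [0, 2/3, 0]
  [2/3, 0, 2/5],
b = (2/5, 14/5, 86/105).
Solving gives a_0 = -38/35, a_1 = 21/5, a_2 = 27/7, so
  g(x) = 27*x^2/7 + 21*x/5 - 38/35.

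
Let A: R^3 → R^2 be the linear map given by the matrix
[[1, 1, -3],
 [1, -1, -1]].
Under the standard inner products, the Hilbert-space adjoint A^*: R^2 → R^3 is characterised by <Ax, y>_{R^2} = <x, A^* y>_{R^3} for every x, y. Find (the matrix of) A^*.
A^* = A^T =
[[1, 1],
 [1, -1],
 [-3, -1]]

For real matrices with standard dot products, the defining identity <Ax, y> = <x, A^* y> gives (Ax)^T y = x^T (A^*) y, i.e. x^T A^T y = x^T (A^*) y. Since this holds for all x, y, we must have A^* = A^T. Therefore
A^* =
[[1, 1],
 [1, -1],
 [-3, -1]].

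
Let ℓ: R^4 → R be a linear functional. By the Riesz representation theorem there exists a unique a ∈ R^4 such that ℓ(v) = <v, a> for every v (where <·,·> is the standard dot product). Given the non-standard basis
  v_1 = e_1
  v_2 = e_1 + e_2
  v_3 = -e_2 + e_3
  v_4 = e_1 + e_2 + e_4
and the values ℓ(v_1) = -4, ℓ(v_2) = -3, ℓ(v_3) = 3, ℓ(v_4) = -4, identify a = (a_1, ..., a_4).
a = (-4, 1, 4, -1)

Write a = (a_1, ..., a_4) in the standard basis. For each basis vector v_i, ℓ(v_i) = <v_i, a> is a linear equation in the a_j's. Collect the n equations into a matrix system V a = ℓ, where row i of V is v_i (expressed in the standard basis). Since V is invertible (lower-triangular with 1s on the diagonal, up to permutation), solve by back-substitution:
  V =
[[1, 0, 0, 0],
 [1, 1, 0, 0],
 [0, -1, 1, 0],
 [1, 1, 0, 1]]
  V a = (-4, -3, 3, -4)
Solving gives a = (-4, 1, 4, -1).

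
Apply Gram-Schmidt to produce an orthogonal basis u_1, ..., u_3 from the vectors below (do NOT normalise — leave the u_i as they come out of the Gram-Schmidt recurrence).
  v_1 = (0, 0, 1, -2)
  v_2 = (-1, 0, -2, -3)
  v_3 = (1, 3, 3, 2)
Orthogonal basis:
  u_1 = (0, 0, 1, -2)
  u_2 = (-1, 0, -14/5, -7/5)
  u_3 = (-7/54, 3, 1/27, 1/54)

Apply the Gram-Schmidt recurrence
  u_1 = v_1
  u_i = v_i − Σ_{j<i} ((v_i · u_j) / (u_j · u_j)) · u_j.

Step by step this gives:
  u_1 = (0, 0, 1, -2)
  u_2 = (-1, 0, -14/5, -7/5)
  u_3 = (-7/54, 3, 1/27, 1/54)

Orthogonality check:
  u_2 · u_1 = 0 (should be 0)
  u_3 · u_1 = 0 (should be 0)
  u_3 · u_2 = 0 (should be 0)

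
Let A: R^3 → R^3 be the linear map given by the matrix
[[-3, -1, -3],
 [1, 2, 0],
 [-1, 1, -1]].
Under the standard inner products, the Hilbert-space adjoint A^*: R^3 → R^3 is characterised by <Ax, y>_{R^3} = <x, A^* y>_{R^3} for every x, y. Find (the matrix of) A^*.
A^* = A^T =
[[-3, 1, -1],
 [-1, 2, 1],
 [-3, 0, -1]]

For real matrices with standard dot products, the defining identity <Ax, y> = <x, A^* y> gives (Ax)^T y = x^T (A^*) y, i.e. x^T A^T y = x^T (A^*) y. Since this holds for all x, y, we must have A^* = A^T. Therefore
A^* =
[[-3, 1, -1],
 [-1, 2, 1],
 [-3, 0, -1]].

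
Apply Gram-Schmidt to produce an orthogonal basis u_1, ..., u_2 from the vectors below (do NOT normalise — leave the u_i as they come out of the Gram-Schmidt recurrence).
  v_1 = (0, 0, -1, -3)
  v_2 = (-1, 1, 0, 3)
Orthogonal basis:
  u_1 = (0, 0, -1, -3)
  u_2 = (-1, 1, -9/10, 3/10)

Apply the Gram-Schmidt recurrence
  u_1 = v_1
  u_i = v_i − Σ_{j<i} ((v_i · u_j) / (u_j · u_j)) · u_j.

Step by step this gives:
  u_1 = (0, 0, -1, -3)
  u_2 = (-1, 1, -9/10, 3/10)

Orthogonality check:
  u_2 · u_1 = 0 (should be 0)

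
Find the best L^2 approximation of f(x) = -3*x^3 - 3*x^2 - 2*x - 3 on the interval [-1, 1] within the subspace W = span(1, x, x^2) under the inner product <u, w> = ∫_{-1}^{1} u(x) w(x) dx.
g(x) = -3*x^2 - 19*x/5 - 3

The best approximation g ∈ W is the orthogonal projection of f onto W. Writing g = a_0 + a_1 x + a_2 x^2, the coefficients solve the normal equations G · a = b where
  G_{ij} = <φ_i, φ_j> and b_i = <f, φ_i>, with φ_0 = 1, φ_1 = x, φ_2 = x^2.
G =
  [2, 0, 2/3]
  [0, 2/3, 0]
  [2/3, 0, 2/5],
b = (-8, -38/15, -16/5).
Solving gives a_0 = -3, a_1 = -19/5, a_2 = -3, so
  g(x) = -3*x^2 - 19*x/5 - 3.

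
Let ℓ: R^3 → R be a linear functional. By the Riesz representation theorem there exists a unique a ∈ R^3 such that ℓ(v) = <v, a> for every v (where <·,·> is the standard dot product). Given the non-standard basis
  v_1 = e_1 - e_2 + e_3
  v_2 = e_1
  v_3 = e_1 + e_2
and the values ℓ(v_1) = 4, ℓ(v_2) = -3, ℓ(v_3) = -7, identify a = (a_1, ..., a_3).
a = (-3, -4, 3)

Write a = (a_1, ..., a_3) in the standard basis. For each basis vector v_i, ℓ(v_i) = <v_i, a> is a linear equation in the a_j's. Collect the n equations into a matrix system V a = ℓ, where row i of V is v_i (expressed in the standard basis). Since V is invertible (lower-triangular with 1s on the diagonal, up to permutation), solve by back-substitution:
  V =
[[1, -1, 1],
 [1, 0, 0],
 [1, 1, 0]]
  V a = (4, -3, -7)
Solving gives a = (-3, -4, 3).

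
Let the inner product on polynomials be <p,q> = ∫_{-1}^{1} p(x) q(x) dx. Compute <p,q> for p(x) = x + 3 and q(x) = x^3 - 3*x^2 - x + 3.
<p,q> = 176/15

Expand the product: p(x)·q(x) = x^4 - 10*x^2 + 9.
∫_{-1}^{1} of each monomial x^k gives [2/(k+1) if k even, 0 if k odd]. Integrating term-by-term (or equivalently evaluating the antiderivative F(x) = x^5/5 - 10*x^3/3 + 9*x at the endpoints):
  F(1) − F(−1) = 88/15 − (-88/15) = 176/15.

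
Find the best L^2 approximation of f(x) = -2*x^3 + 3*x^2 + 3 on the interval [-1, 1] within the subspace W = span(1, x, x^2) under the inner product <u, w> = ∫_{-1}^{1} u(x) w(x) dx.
g(x) = 3*x^2 - 6*x/5 + 3

The best approximation g ∈ W is the orthogonal projection of f onto W. Writing g = a_0 + a_1 x + a_2 x^2, the coefficients solve the normal equations G · a = b where
  G_{ij} = <φ_i, φ_j> and b_i = <f, φ_i>, with φ_0 = 1, φ_1 = x, φ_2 = x^2.
G =
  [2, 0, 2/3]
  [0, 2/3, 0]
  [2/3, 0, 2/5],
b = (8, -4/5, 16/5).
Solving gives a_0 = 3, a_1 = -6/5, a_2 = 3, so
  g(x) = 3*x^2 - 6*x/5 + 3.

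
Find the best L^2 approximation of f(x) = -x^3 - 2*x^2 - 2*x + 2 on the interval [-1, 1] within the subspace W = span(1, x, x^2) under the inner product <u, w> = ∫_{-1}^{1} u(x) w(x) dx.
g(x) = -2*x^2 - 13*x/5 + 2

The best approximation g ∈ W is the orthogonal projection of f onto W. Writing g = a_0 + a_1 x + a_2 x^2, the coefficients solve the normal equations G · a = b where
  G_{ij} = <φ_i, φ_j> and b_i = <f, φ_i>, with φ_0 = 1, φ_1 = x, φ_2 = x^2.
G =
  [2, 0, 2/3]
  [0, 2/3, 0]
  [2/3, 0, 2/5],
b = (8/3, -26/15, 8/15).
Solving gives a_0 = 2, a_1 = -13/5, a_2 = -2, so
  g(x) = -2*x^2 - 13*x/5 + 2.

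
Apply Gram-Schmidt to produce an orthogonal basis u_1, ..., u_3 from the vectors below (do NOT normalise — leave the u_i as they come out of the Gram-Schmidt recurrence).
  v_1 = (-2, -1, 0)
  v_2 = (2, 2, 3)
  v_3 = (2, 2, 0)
Orthogonal basis:
  u_1 = (-2, -1, 0)
  u_2 = (-2/5, 4/5, 3)
  u_3 = (-18/49, 36/49, -12/49)

Apply the Gram-Schmidt recurrence
  u_1 = v_1
  u_i = v_i − Σ_{j<i} ((v_i · u_j) / (u_j · u_j)) · u_j.

Step by step this gives:
  u_1 = (-2, -1, 0)
  u_2 = (-2/5, 4/5, 3)
  u_3 = (-18/49, 36/49, -12/49)

Orthogonality check:
  u_2 · u_1 = 0 (should be 0)
  u_3 · u_1 = 0 (should be 0)
  u_3 · u_2 = 0 (should be 0)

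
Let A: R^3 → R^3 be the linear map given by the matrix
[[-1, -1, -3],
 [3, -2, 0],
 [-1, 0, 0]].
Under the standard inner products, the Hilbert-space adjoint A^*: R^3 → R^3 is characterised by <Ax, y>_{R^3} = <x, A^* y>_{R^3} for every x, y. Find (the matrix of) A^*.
A^* = A^T =
[[-1, 3, -1],
 [-1, -2, 0],
 [-3, 0, 0]]

For real matrices with standard dot products, the defining identity <Ax, y> = <x, A^* y> gives (Ax)^T y = x^T (A^*) y, i.e. x^T A^T y = x^T (A^*) y. Since this holds for all x, y, we must have A^* = A^T. Therefore
A^* =
[[-1, 3, -1],
 [-1, -2, 0],
 [-3, 0, 0]].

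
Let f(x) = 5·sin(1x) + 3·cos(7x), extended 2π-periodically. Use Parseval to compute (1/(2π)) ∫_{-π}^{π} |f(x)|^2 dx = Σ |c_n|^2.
Σ |c_n|^2 = 17

Expand |f|^2 and use orthogonality of {sin(nx), cos(mx)} on [-π, π]:
  ∫_{-π}^{π} sin(nx)^2 dx = π, ∫ cos(mx)^2 dx = π, and cross terms integrate to 0.
So ∫_{-π}^{π} f(x)^2 dx = 5^2 · π + 3^2 · π = (25 + 9)π.
Divide by 2π: (25 + 9)/2 = 17.
By Parseval, this equals Σ |c_n|^2.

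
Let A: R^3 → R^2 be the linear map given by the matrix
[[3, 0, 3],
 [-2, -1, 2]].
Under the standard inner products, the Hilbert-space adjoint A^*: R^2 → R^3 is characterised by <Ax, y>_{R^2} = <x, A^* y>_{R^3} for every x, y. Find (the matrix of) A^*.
A^* = A^T =
[[3, -2],
 [0, -1],
 [3, 2]]

For real matrices with standard dot products, the defining identity <Ax, y> = <x, A^* y> gives (Ax)^T y = x^T (A^*) y, i.e. x^T A^T y = x^T (A^*) y. Since this holds for all x, y, we must have A^* = A^T. Therefore
A^* =
[[3, -2],
 [0, -1],
 [3, 2]].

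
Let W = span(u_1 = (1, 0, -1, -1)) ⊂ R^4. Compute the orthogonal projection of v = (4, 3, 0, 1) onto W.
proj_W(v) = (1, 0, -1, -1)

Set up U = [u_1 | ... | u_1] ∈ R^(4×1). The projector onto W = col(U) is P = U (U^T U)^(-1) U^T.
Compute U^T U =
  [3],
and U^T v = (3).
Solve U^T U · c = U^T v for the coefficients: c = (1). The projection is proj_W(v) = U c.
Check: (v - proj_W(v)) · u_1 = 0  (should be 0).
Result: proj_W(v) = (1, 0, -1, -1).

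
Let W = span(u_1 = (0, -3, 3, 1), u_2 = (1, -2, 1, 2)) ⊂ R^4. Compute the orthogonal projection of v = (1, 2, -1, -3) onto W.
proj_W(v) = (-58/69, 146/69, -88/69, -42/23)

Set up U = [u_1 | ... | u_2] ∈ R^(4×2). The projector onto W = col(U) is P = U (U^T U)^(-1) U^T.
Compute U^T U =
  [19, 11]
  [11, 10],
and U^T v = (-12, -10).
Solve U^T U · c = U^T v for the coefficients: c = (-10/69, -58/69). The projection is proj_W(v) = U c.
Check: (v - proj_W(v)) · u_1 = 0  (should be 0).
Check: (v - proj_W(v)) · u_2 = 0  (should be 0).
Result: proj_W(v) = (-58/69, 146/69, -88/69, -42/23).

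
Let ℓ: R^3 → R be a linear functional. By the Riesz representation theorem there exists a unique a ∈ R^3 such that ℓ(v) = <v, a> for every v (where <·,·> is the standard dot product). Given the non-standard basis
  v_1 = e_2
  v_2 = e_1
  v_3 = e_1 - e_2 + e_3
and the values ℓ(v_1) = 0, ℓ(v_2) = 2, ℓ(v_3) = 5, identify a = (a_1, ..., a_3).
a = (2, 0, 3)

Write a = (a_1, ..., a_3) in the standard basis. For each basis vector v_i, ℓ(v_i) = <v_i, a> is a linear equation in the a_j's. Collect the n equations into a matrix system V a = ℓ, where row i of V is v_i (expressed in the standard basis). Since V is invertible (lower-triangular with 1s on the diagonal, up to permutation), solve by back-substitution:
  V =
[[0, 1, 0],
 [1, 0, 0],
 [1, -1, 1]]
  V a = (0, 2, 5)
Solving gives a = (2, 0, 3).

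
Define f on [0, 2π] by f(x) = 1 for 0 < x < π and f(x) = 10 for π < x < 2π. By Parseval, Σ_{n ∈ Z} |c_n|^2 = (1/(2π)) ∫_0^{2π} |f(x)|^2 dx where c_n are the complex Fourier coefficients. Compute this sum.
Σ |c_n|^2 = 101/2

Parseval equates the L^2 energy of f (normalised by 1/(2π)) with the ℓ^2 sum of its Fourier coefficients: (1/(2π)) ∫_0^{2π} |f|^2 = Σ |c_n|^2.
Compute the left side: (1/(2π)) [∫_0^π 1^2 dx + ∫_π^{2π} 10^2 dx] = (1/(2π)) · (1π + 100π) = (1 + 100)/2 = 101/2.
So Σ_{n ∈ Z} |c_n|^2 = 101/2.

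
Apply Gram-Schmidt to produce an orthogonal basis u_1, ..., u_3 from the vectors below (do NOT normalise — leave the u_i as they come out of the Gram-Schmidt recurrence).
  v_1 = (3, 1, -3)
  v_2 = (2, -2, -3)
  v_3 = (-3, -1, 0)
Orthogonal basis:
  u_1 = (3, 1, -3)
  u_2 = (-1/19, -51/19, -18/19)
  u_3 = (-108/77, 36/77, -96/77)

Apply the Gram-Schmidt recurrence
  u_1 = v_1
  u_i = v_i − Σ_{j<i} ((v_i · u_j) / (u_j · u_j)) · u_j.

Step by step this gives:
  u_1 = (3, 1, -3)
  u_2 = (-1/19, -51/19, -18/19)
  u_3 = (-108/77, 36/77, -96/77)

Orthogonality check:
  u_2 · u_1 = 0 (should be 0)
  u_3 · u_1 = 0 (should be 0)
  u_3 · u_2 = 0 (should be 0)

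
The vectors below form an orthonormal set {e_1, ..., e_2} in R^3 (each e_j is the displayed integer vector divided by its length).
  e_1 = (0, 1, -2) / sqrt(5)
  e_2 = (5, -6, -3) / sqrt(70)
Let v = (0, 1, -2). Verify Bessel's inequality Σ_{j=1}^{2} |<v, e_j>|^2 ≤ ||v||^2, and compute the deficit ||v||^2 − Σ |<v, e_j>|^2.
Σ |<v, e_j>|^2 = 5; ||v||^2 = 5; deficit = 0

Write each e_j = u_j / sqrt(<u_j, u_j>) where u_j is the displayed integer vector. Then <v, e_j> = <v, u_j> / sqrt(<u_j, u_j>), so |<v, e_j>|^2 = <v, u_j>^2 / <u_j, u_j>.
Coefficients: <v, e_1> = 5/sqrt(5), <v, e_2> = 0/sqrt(70).
Square and sum: Σ |<v, e_j>|^2 = 5.
Compute ||v||^2 = v·v = 5.
Deficit = 5 − 5 = 0 ≥ 0, confirming Bessel's inequality. (The deficit equals ||v − Σ <v,e_j> e_j||^2, the squared distance from v to span{e_j}.)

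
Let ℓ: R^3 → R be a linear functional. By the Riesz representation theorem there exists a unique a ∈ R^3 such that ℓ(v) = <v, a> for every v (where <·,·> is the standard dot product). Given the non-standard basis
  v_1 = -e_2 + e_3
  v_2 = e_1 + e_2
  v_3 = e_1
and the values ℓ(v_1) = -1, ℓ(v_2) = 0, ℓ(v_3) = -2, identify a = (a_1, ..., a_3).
a = (-2, 2, 1)

Write a = (a_1, ..., a_3) in the standard basis. For each basis vector v_i, ℓ(v_i) = <v_i, a> is a linear equation in the a_j's. Collect the n equations into a matrix system V a = ℓ, where row i of V is v_i (expressed in the standard basis). Since V is invertible (lower-triangular with 1s on the diagonal, up to permutation), solve by back-substitution:
  V =
[[0, -1, 1],
 [1, 1, 0],
 [1, 0, 0]]
  V a = (-1, 0, -2)
Solving gives a = (-2, 2, 1).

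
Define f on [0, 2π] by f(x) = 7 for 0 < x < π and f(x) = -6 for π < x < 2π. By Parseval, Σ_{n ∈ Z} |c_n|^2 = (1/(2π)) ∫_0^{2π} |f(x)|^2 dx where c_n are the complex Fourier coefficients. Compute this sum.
Σ |c_n|^2 = 85/2

Parseval equates the L^2 energy of f (normalised by 1/(2π)) with the ℓ^2 sum of its Fourier coefficients: (1/(2π)) ∫_0^{2π} |f|^2 = Σ |c_n|^2.
Compute the left side: (1/(2π)) [∫_0^π 7^2 dx + ∫_π^{2π} (-6)^2 dx] = (1/(2π)) · (49π + 36π) = (49 + 36)/2 = 85/2.
So Σ_{n ∈ Z} |c_n|^2 = 85/2.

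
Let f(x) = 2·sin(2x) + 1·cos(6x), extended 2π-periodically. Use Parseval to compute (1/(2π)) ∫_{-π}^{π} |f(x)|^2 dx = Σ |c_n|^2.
Σ |c_n|^2 = 5/2

Expand |f|^2 and use orthogonality of {sin(nx), cos(mx)} on [-π, π]:
  ∫_{-π}^{π} sin(nx)^2 dx = π, ∫ cos(mx)^2 dx = π, and cross terms integrate to 0.
So ∫_{-π}^{π} f(x)^2 dx = 2^2 · π + 1^2 · π = (4 + 1)π.
Divide by 2π: (4 + 1)/2 = 5/2.
By Parseval, this equals Σ |c_n|^2.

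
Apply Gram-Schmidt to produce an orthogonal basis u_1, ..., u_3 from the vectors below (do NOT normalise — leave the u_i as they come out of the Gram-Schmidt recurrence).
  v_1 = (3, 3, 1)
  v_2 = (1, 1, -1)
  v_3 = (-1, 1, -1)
Orthogonal basis:
  u_1 = (3, 3, 1)
  u_2 = (4/19, 4/19, -24/19)
  u_3 = (-1, 1, 0)

Apply the Gram-Schmidt recurrence
  u_1 = v_1
  u_i = v_i − Σ_{j<i} ((v_i · u_j) / (u_j · u_j)) · u_j.

Step by step this gives:
  u_1 = (3, 3, 1)
  u_2 = (4/19, 4/19, -24/19)
  u_3 = (-1, 1, 0)

Orthogonality check:
  u_2 · u_1 = 0 (should be 0)
  u_3 · u_1 = 0 (should be 0)
  u_3 · u_2 = 0 (should be 0)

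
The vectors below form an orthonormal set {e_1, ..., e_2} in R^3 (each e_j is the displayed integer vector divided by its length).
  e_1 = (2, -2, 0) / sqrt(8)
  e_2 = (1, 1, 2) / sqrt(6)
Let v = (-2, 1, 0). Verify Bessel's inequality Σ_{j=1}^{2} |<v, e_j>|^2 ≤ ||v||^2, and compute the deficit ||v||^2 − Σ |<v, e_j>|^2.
Σ |<v, e_j>|^2 = 14/3; ||v||^2 = 5; deficit = 1/3

Write each e_j = u_j / sqrt(<u_j, u_j>) where u_j is the displayed integer vector. Then <v, e_j> = <v, u_j> / sqrt(<u_j, u_j>), so |<v, e_j>|^2 = <v, u_j>^2 / <u_j, u_j>.
Coefficients: <v, e_1> = -6/sqrt(8), <v, e_2> = -1/sqrt(6).
Square and sum: Σ |<v, e_j>|^2 = 14/3.
Compute ||v||^2 = v·v = 5.
Deficit = 5 − 14/3 = 1/3 ≥ 0, confirming Bessel's inequality. (The deficit equals ||v − Σ <v,e_j> e_j||^2, the squared distance from v to span{e_j}.)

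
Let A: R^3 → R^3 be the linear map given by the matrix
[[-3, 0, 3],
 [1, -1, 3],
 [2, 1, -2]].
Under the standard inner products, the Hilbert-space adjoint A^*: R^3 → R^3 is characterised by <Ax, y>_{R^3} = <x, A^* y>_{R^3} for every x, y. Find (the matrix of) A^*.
A^* = A^T =
[[-3, 1, 2],
 [0, -1, 1],
 [3, 3, -2]]

For real matrices with standard dot products, the defining identity <Ax, y> = <x, A^* y> gives (Ax)^T y = x^T (A^*) y, i.e. x^T A^T y = x^T (A^*) y. Since this holds for all x, y, we must have A^* = A^T. Therefore
A^* =
[[-3, 1, 2],
 [0, -1, 1],
 [3, 3, -2]].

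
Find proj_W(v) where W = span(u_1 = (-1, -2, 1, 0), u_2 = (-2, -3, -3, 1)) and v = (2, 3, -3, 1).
proj_W(v) = (164/113, 365/113, -349/113, 37/113)

Set up U = [u_1 | ... | u_2] ∈ R^(4×2). The projector onto W = col(U) is P = U (U^T U)^(-1) U^T.
Compute U^T U =
  [6, 5]
  [5, 23],
and U^T v = (-11, -3).
Solve U^T U · c = U^T v for the coefficients: c = (-238/113, 37/113). The projection is proj_W(v) = U c.
Check: (v - proj_W(v)) · u_1 = 0  (should be 0).
Check: (v - proj_W(v)) · u_2 = 0  (should be 0).
Result: proj_W(v) = (164/113, 365/113, -349/113, 37/113).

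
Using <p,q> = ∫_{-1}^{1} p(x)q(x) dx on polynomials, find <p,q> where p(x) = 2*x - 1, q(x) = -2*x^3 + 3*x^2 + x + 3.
<p,q> = -124/15

Expand the product: p(x)·q(x) = -4*x^4 + 8*x^3 - x^2 + 5*x - 3.
∫_{-1}^{1} of each monomial x^k gives [2/(k+1) if k even, 0 if k odd]. Integrating term-by-term (or equivalently evaluating the antiderivative F(x) = -4*x^5/5 + 2*x^4 - x^3/3 + 5*x^2/2 - 3*x at the endpoints):
  F(1) − F(−1) = 11/30 − (259/30) = -124/15.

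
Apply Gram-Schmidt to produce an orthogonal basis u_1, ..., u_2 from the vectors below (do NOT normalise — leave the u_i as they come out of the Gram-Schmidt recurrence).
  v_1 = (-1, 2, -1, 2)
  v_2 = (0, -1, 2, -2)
Orthogonal basis:
  u_1 = (-1, 2, -1, 2)
  u_2 = (-4/5, 3/5, 6/5, -2/5)

Apply the Gram-Schmidt recurrence
  u_1 = v_1
  u_i = v_i − Σ_{j<i} ((v_i · u_j) / (u_j · u_j)) · u_j.

Step by step this gives:
  u_1 = (-1, 2, -1, 2)
  u_2 = (-4/5, 3/5, 6/5, -2/5)

Orthogonality check:
  u_2 · u_1 = 0 (should be 0)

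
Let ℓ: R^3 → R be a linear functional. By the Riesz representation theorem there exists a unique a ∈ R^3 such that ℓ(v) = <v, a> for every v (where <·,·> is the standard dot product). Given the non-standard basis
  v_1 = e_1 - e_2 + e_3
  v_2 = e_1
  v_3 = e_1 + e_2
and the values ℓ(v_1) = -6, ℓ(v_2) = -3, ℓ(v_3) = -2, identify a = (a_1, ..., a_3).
a = (-3, 1, -2)

Write a = (a_1, ..., a_3) in the standard basis. For each basis vector v_i, ℓ(v_i) = <v_i, a> is a linear equation in the a_j's. Collect the n equations into a matrix system V a = ℓ, where row i of V is v_i (expressed in the standard basis). Since V is invertible (lower-triangular with 1s on the diagonal, up to permutation), solve by back-substitution:
  V =
[[1, -1, 1],
 [1, 0, 0],
 [1, 1, 0]]
  V a = (-6, -3, -2)
Solving gives a = (-3, 1, -2).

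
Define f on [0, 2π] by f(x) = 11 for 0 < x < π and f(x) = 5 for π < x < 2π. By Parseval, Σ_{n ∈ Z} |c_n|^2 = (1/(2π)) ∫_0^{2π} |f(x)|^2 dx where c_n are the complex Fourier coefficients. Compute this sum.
Σ |c_n|^2 = 73

Parseval equates the L^2 energy of f (normalised by 1/(2π)) with the ℓ^2 sum of its Fourier coefficients: (1/(2π)) ∫_0^{2π} |f|^2 = Σ |c_n|^2.
Compute the left side: (1/(2π)) [∫_0^π 11^2 dx + ∫_π^{2π} 5^2 dx] = (1/(2π)) · (121π + 25π) = (121 + 25)/2 = 73.
So Σ_{n ∈ Z} |c_n|^2 = 73.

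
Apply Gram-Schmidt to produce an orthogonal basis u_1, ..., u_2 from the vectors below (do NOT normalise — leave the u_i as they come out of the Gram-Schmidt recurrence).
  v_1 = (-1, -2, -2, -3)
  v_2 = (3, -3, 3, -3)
Orthogonal basis:
  u_1 = (-1, -2, -2, -3)
  u_2 = (10/3, -7/3, 11/3, -2)

Apply the Gram-Schmidt recurrence
  u_1 = v_1
  u_i = v_i − Σ_{j<i} ((v_i · u_j) / (u_j · u_j)) · u_j.

Step by step this gives:
  u_1 = (-1, -2, -2, -3)
  u_2 = (10/3, -7/3, 11/3, -2)

Orthogonality check:
  u_2 · u_1 = 0 (should be 0)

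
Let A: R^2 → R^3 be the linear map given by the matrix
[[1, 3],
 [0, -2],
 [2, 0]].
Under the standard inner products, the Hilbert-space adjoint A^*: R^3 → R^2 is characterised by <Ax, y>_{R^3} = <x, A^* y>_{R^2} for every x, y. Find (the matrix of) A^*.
A^* = A^T =
[[1, 0, 2],
 [3, -2, 0]]

For real matrices with standard dot products, the defining identity <Ax, y> = <x, A^* y> gives (Ax)^T y = x^T (A^*) y, i.e. x^T A^T y = x^T (A^*) y. Since this holds for all x, y, we must have A^* = A^T. Therefore
A^* =
[[1, 0, 2],
 [3, -2, 0]].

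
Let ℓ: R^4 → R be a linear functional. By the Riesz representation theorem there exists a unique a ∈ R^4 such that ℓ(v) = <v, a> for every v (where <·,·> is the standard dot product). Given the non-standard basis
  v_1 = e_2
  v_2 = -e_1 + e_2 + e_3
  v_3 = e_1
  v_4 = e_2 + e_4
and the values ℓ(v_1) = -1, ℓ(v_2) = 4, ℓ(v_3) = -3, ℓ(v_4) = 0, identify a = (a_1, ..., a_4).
a = (-3, -1, 2, 1)

Write a = (a_1, ..., a_4) in the standard basis. For each basis vector v_i, ℓ(v_i) = <v_i, a> is a linear equation in the a_j's. Collect the n equations into a matrix system V a = ℓ, where row i of V is v_i (expressed in the standard basis). Since V is invertible (lower-triangular with 1s on the diagonal, up to permutation), solve by back-substitution:
  V =
[[0, 1, 0, 0],
 [-1, 1, 1, 0],
 [1, 0, 0, 0],
 [0, 1, 0, 1]]
  V a = (-1, 4, -3, 0)
Solving gives a = (-3, -1, 2, 1).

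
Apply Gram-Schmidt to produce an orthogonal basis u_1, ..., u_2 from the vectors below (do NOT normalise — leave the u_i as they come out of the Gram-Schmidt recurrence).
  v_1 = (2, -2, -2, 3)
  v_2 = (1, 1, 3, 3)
Orthogonal basis:
  u_1 = (2, -2, -2, 3)
  u_2 = (5/7, 9/7, 23/7, 18/7)

Apply the Gram-Schmidt recurrence
  u_1 = v_1
  u_i = v_i − Σ_{j<i} ((v_i · u_j) / (u_j · u_j)) · u_j.

Step by step this gives:
  u_1 = (2, -2, -2, 3)
  u_2 = (5/7, 9/7, 23/7, 18/7)

Orthogonality check:
  u_2 · u_1 = 0 (should be 0)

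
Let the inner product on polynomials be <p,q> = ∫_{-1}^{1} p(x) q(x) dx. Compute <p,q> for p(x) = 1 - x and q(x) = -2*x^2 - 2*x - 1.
<p,q> = -2

Expand the product: p(x)·q(x) = 2*x^3 - x - 1.
∫_{-1}^{1} of each monomial x^k gives [2/(k+1) if k even, 0 if k odd]. Integrating term-by-term (or equivalently evaluating the antiderivative F(x) = x^4/2 - x^2/2 - x at the endpoints):
  F(1) − F(−1) = -1 − (1) = -2.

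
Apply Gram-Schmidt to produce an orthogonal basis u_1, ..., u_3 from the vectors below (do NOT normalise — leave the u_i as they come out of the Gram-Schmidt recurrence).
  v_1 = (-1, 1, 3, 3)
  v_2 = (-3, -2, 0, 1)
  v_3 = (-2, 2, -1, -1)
Orthogonal basis:
  u_1 = (-1, 1, 3, 3)
  u_2 = (-14/5, -11/5, -3/5, 2/5)
  u_3 = (-119/66, 7/3, -7/11, -49/66)

Apply the Gram-Schmidt recurrence
  u_1 = v_1
  u_i = v_i − Σ_{j<i} ((v_i · u_j) / (u_j · u_j)) · u_j.

Step by step this gives:
  u_1 = (-1, 1, 3, 3)
  u_2 = (-14/5, -11/5, -3/5, 2/5)
  u_3 = (-119/66, 7/3, -7/11, -49/66)

Orthogonality check:
  u_2 · u_1 = 0 (should be 0)
  u_3 · u_1 = 0 (should be 0)
  u_3 · u_2 = 0 (should be 0)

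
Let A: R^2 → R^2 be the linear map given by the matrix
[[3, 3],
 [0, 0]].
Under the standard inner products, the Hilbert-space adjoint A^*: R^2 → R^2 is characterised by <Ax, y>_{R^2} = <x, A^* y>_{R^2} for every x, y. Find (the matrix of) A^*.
A^* = A^T =
[[3, 0],
 [3, 0]]

For real matrices with standard dot products, the defining identity <Ax, y> = <x, A^* y> gives (Ax)^T y = x^T (A^*) y, i.e. x^T A^T y = x^T (A^*) y. Since this holds for all x, y, we must have A^* = A^T. Therefore
A^* =
[[3, 0],
 [3, 0]].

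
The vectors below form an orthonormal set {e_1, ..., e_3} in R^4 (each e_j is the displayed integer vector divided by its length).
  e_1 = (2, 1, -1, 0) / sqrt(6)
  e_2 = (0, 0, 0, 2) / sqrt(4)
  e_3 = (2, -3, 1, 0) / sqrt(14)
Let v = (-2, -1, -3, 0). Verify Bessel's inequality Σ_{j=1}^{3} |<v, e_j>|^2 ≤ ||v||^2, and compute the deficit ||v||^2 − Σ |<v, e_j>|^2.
Σ |<v, e_j>|^2 = 38/21; ||v||^2 = 14; deficit = 256/21

Write each e_j = u_j / sqrt(<u_j, u_j>) where u_j is the displayed integer vector. Then <v, e_j> = <v, u_j> / sqrt(<u_j, u_j>), so |<v, e_j>|^2 = <v, u_j>^2 / <u_j, u_j>.
Coefficients: <v, e_1> = -2/sqrt(6), <v, e_2> = 0/sqrt(4), <v, e_3> = -4/sqrt(14).
Square and sum: Σ |<v, e_j>|^2 = 38/21.
Compute ||v||^2 = v·v = 14.
Deficit = 14 − 38/21 = 256/21 ≥ 0, confirming Bessel's inequality. (The deficit equals ||v − Σ <v,e_j> e_j||^2, the squared distance from v to span{e_j}.)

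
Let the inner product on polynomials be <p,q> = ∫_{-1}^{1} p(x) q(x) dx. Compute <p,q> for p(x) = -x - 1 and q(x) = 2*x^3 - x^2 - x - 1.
<p,q> = 38/15

Expand the product: p(x)·q(x) = -2*x^4 - x^3 + 2*x^2 + 2*x + 1.
∫_{-1}^{1} of each monomial x^k gives [2/(k+1) if k even, 0 if k odd]. Integrating term-by-term (or equivalently evaluating the antiderivative F(x) = -2*x^5/5 - x^4/4 + 2*x^3/3 + x^2 + x at the endpoints):
  F(1) − F(−1) = 121/60 − (-31/60) = 38/15.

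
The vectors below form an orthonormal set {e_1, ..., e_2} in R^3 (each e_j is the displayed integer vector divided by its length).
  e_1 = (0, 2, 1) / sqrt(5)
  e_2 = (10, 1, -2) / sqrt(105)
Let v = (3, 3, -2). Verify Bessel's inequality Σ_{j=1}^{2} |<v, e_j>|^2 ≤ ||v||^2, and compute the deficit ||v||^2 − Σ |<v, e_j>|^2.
Σ |<v, e_j>|^2 = 341/21; ||v||^2 = 22; deficit = 121/21

Write each e_j = u_j / sqrt(<u_j, u_j>) where u_j is the displayed integer vector. Then <v, e_j> = <v, u_j> / sqrt(<u_j, u_j>), so |<v, e_j>|^2 = <v, u_j>^2 / <u_j, u_j>.
Coefficients: <v, e_1> = 4/sqrt(5), <v, e_2> = 37/sqrt(105).
Square and sum: Σ |<v, e_j>|^2 = 341/21.
Compute ||v||^2 = v·v = 22.
Deficit = 22 − 341/21 = 121/21 ≥ 0, confirming Bessel's inequality. (The deficit equals ||v − Σ <v,e_j> e_j||^2, the squared distance from v to span{e_j}.)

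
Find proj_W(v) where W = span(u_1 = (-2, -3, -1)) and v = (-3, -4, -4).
proj_W(v) = (-22/7, -33/7, -11/7)

Set up U = [u_1 | ... | u_1] ∈ R^(3×1). The projector onto W = col(U) is P = U (U^T U)^(-1) U^T.
Compute U^T U =
  [14],
and U^T v = (22).
Solve U^T U · c = U^T v for the coefficients: c = (11/7). The projection is proj_W(v) = U c.
Check: (v - proj_W(v)) · u_1 = 0  (should be 0).
Result: proj_W(v) = (-22/7, -33/7, -11/7).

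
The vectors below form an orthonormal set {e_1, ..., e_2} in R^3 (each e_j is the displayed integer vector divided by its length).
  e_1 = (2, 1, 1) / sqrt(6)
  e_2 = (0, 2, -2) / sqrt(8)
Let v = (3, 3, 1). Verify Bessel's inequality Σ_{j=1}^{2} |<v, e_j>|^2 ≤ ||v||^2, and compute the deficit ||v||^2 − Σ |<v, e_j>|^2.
Σ |<v, e_j>|^2 = 56/3; ||v||^2 = 19; deficit = 1/3

Write each e_j = u_j / sqrt(<u_j, u_j>) where u_j is the displayed integer vector. Then <v, e_j> = <v, u_j> / sqrt(<u_j, u_j>), so |<v, e_j>|^2 = <v, u_j>^2 / <u_j, u_j>.
Coefficients: <v, e_1> = 10/sqrt(6), <v, e_2> = 4/sqrt(8).
Square and sum: Σ |<v, e_j>|^2 = 56/3.
Compute ||v||^2 = v·v = 19.
Deficit = 19 − 56/3 = 1/3 ≥ 0, confirming Bessel's inequality. (The deficit equals ||v − Σ <v,e_j> e_j||^2, the squared distance from v to span{e_j}.)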